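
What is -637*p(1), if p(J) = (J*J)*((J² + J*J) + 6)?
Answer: -5096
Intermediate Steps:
p(J) = J²*(6 + 2*J²) (p(J) = J²*((J² + J²) + 6) = J²*(2*J² + 6) = J²*(6 + 2*J²))
-637*p(1) = -1274*1²*(3 + 1²) = -1274*(3 + 1) = -1274*4 = -637*8 = -5096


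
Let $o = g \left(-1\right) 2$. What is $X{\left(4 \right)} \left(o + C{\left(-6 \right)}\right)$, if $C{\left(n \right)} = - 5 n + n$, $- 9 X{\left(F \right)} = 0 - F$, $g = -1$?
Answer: $\frac{104}{9} \approx 11.556$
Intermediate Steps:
$X{\left(F \right)} = \frac{F}{9}$ ($X{\left(F \right)} = - \frac{0 - F}{9} = - \frac{\left(-1\right) F}{9} = \frac{F}{9}$)
$C{\left(n \right)} = - 4 n$
$o = 2$ ($o = \left(-1\right) \left(-1\right) 2 = 1 \cdot 2 = 2$)
$X{\left(4 \right)} \left(o + C{\left(-6 \right)}\right) = \frac{1}{9} \cdot 4 \left(2 - -24\right) = \frac{4 \left(2 + 24\right)}{9} = \frac{4}{9} \cdot 26 = \frac{104}{9}$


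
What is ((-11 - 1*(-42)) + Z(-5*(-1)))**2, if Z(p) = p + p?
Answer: 1681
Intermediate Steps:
Z(p) = 2*p
((-11 - 1*(-42)) + Z(-5*(-1)))**2 = ((-11 - 1*(-42)) + 2*(-5*(-1)))**2 = ((-11 + 42) + 2*5)**2 = (31 + 10)**2 = 41**2 = 1681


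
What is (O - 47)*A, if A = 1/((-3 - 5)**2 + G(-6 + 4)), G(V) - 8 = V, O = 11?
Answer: -18/35 ≈ -0.51429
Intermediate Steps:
G(V) = 8 + V
A = 1/70 (A = 1/((-3 - 5)**2 + (8 + (-6 + 4))) = 1/((-8)**2 + (8 - 2)) = 1/(64 + 6) = 1/70 ≈ 0.014286)
(O - 47)*A = (11 - 47)*(1/70) = -36*1/70 = -18/35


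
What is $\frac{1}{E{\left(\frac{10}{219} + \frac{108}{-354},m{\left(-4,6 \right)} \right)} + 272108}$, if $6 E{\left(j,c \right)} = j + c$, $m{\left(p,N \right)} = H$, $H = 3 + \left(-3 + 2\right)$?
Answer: $\frac{38763}{10547733649} \approx 3.675 \cdot 10^{-6}$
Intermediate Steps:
$H = 2$ ($H = 3 - 1 = 2$)
$m{\left(p,N \right)} = 2$
$E{\left(j,c \right)} = \frac{c}{6} + \frac{j}{6}$ ($E{\left(j,c \right)} = \frac{j + c}{6} = \frac{c + j}{6} = \frac{c}{6} + \frac{j}{6}$)
$\frac{1}{E{\left(\frac{10}{219} + \frac{108}{-354},m{\left(-4,6 \right)} \right)} + 272108} = \frac{1}{\left(\frac{1}{6} \cdot 2 + \frac{\frac{10}{219} + \frac{108}{-354}}{6}\right) + 272108} = \frac{1}{\left(\frac{1}{3} + \frac{10 \cdot \frac{1}{219} + 108 \left(- \frac{1}{354}\right)}{6}\right) + 272108} = \frac{1}{\left(\frac{1}{3} + \frac{\frac{10}{219} - \frac{18}{59}}{6}\right) + 272108} = \frac{1}{\left(\frac{1}{3} + \frac{1}{6} \left(- \frac{3352}{12921}\right)\right) + 272108} = \frac{1}{\left(\frac{1}{3} - \frac{1676}{38763}\right) + 272108} = \frac{1}{\frac{11245}{38763} + 272108} = \frac{1}{\frac{10547733649}{38763}} = \frac{38763}{10547733649}$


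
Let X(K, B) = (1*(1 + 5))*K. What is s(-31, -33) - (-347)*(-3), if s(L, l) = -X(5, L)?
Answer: -1071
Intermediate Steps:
X(K, B) = 6*K (X(K, B) = (1*6)*K = 6*K)
s(L, l) = -30 (s(L, l) = -6*5 = -1*30 = -30)
s(-31, -33) - (-347)*(-3) = -30 - (-347)*(-3) = -30 - 1*1041 = -30 - 1041 = -1071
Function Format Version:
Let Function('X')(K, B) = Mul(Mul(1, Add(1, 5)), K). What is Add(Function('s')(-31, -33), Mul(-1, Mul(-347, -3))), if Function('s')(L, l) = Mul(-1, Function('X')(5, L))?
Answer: -1071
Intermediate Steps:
Function('X')(K, B) = Mul(6, K) (Function('X')(K, B) = Mul(Mul(1, 6), K) = Mul(6, K))
Function('s')(L, l) = -30 (Function('s')(L, l) = Mul(-1, Mul(6, 5)) = Mul(-1, 30) = -30)
Add(Function('s')(-31, -33), Mul(-1, Mul(-347, -3))) = Add(-30, Mul(-1, Mul(-347, -3))) = Add(-30, Mul(-1, 1041)) = Add(-30, -1041) = -1071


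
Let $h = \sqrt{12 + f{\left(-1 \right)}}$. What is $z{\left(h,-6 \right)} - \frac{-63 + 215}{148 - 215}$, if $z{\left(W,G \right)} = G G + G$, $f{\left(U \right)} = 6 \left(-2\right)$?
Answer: $\frac{2162}{67} \approx 32.269$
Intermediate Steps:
$f{\left(U \right)} = -12$
$h = 0$ ($h = \sqrt{12 - 12} = \sqrt{0} = 0$)
$z{\left(W,G \right)} = G + G^{2}$ ($z{\left(W,G \right)} = G^{2} + G = G + G^{2}$)
$z{\left(h,-6 \right)} - \frac{-63 + 215}{148 - 215} = - 6 \left(1 - 6\right) - \frac{-63 + 215}{148 - 215} = \left(-6\right) \left(-5\right) - \frac{152}{-67} = 30 - 152 \left(- \frac{1}{67}\right) = 30 - - \frac{152}{67} = 30 + \frac{152}{67} = \frac{2162}{67}$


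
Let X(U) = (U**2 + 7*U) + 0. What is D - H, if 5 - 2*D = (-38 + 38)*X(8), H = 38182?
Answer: -76359/2 ≈ -38180.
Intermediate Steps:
X(U) = U**2 + 7*U
D = 5/2 (D = 5/2 - (-38 + 38)*8*(7 + 8)/2 = 5/2 - 0*8*15 = 5/2 - 0*120 = 5/2 - 1/2*0 = 5/2 + 0 = 5/2 ≈ 2.5000)
D - H = 5/2 - 1*38182 = 5/2 - 38182 = -76359/2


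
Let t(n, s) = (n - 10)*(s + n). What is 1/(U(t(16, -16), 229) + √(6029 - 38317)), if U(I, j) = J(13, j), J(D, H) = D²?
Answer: 169/60849 - 4*I*√2018/60849 ≈ 0.0027774 - 0.002953*I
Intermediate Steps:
t(n, s) = (-10 + n)*(n + s)
U(I, j) = 169 (U(I, j) = 13² = 169)
1/(U(t(16, -16), 229) + √(6029 - 38317)) = 1/(169 + √(6029 - 38317)) = 1/(169 + √(-32288)) = 1/(169 + 4*I*√2018)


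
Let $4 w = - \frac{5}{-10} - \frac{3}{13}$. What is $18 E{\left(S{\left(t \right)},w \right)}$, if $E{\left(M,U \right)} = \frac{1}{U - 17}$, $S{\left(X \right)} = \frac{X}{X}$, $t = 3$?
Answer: $- \frac{624}{587} \approx -1.063$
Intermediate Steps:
$w = \frac{7}{104}$ ($w = \frac{- \frac{5}{-10} - \frac{3}{13}}{4} = \frac{\left(-5\right) \left(- \frac{1}{10}\right) - \frac{3}{13}}{4} = \frac{\frac{1}{2} - \frac{3}{13}}{4} = \frac{1}{4} \cdot \frac{7}{26} = \frac{7}{104} \approx 0.067308$)
$S{\left(X \right)} = 1$
$E{\left(M,U \right)} = \frac{1}{-17 + U}$
$18 E{\left(S{\left(t \right)},w \right)} = \frac{18}{-17 + \frac{7}{104}} = \frac{18}{- \frac{1761}{104}} = 18 \left(- \frac{104}{1761}\right) = - \frac{624}{587}$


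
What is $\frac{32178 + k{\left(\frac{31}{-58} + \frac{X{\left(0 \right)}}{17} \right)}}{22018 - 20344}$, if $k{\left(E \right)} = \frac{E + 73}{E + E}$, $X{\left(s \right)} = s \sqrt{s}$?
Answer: $\frac{663611}{34596} \approx 19.182$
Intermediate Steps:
$X{\left(s \right)} = s^{\frac{3}{2}}$
$k{\left(E \right)} = \frac{73 + E}{2 E}$
$\frac{32178 + k{\left(\frac{31}{-58} + \frac{X{\left(0 \right)}}{17} \right)}}{22018 - 20344} = \frac{32178 + \frac{73 + \left(\frac{31}{-58} + \frac{0^{\frac{3}{2}}}{17}\right)}{2 \left(\frac{31}{-58} + \frac{0^{\frac{3}{2}}}{17}\right)}}{22018 - 20344} = \frac{32178 + \frac{73 + \left(31 \left(- \frac{1}{58}\right) + 0 \cdot \frac{1}{17}\right)}{2 \left(31 \left(- \frac{1}{58}\right) + 0 \cdot \frac{1}{17}\right)}}{1674} = \left(32178 + \frac{73 + \left(- \frac{31}{58} + 0\right)}{2 \left(- \frac{31}{58} + 0\right)}\right) \frac{1}{1674} = \left(32178 + \frac{73 - \frac{31}{58}}{2 \left(- \frac{31}{58}\right)}\right) \frac{1}{1674} = \left(32178 + \frac{1}{2} \left(- \frac{58}{31}\right) \frac{4203}{58}\right) \frac{1}{1674} = \left(32178 - \frac{4203}{62}\right) \frac{1}{1674} = \frac{1990833}{62} \cdot \frac{1}{1674} = \frac{663611}{34596}$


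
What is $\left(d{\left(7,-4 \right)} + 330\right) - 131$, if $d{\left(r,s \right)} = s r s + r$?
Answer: $318$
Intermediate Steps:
$d{\left(r,s \right)} = r + r s^{2}$ ($d{\left(r,s \right)} = r s s + r = r s^{2} + r = r + r s^{2}$)
$\left(d{\left(7,-4 \right)} + 330\right) - 131 = \left(7 \left(1 + \left(-4\right)^{2}\right) + 330\right) - 131 = \left(7 \left(1 + 16\right) + 330\right) - 131 = \left(7 \cdot 17 + 330\right) - 131 = \left(119 + 330\right) - 131 = 449 - 131 = 318$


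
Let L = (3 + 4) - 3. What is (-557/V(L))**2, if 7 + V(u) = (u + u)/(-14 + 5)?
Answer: 25130169/5041 ≈ 4985.2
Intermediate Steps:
L = 4 (L = 7 - 3 = 4)
V(u) = -7 - 2*u/9 (V(u) = -7 + (u + u)/(-14 + 5) = -7 + (2*u)/(-9) = -7 + (2*u)*(-1/9) = -7 - 2*u/9)
(-557/V(L))**2 = (-557/(-7 - 2/9*4))**2 = (-557/(-7 - 8/9))**2 = (-557/(-71/9))**2 = (-557*(-9/71))**2 = (5013/71)**2 = 25130169/5041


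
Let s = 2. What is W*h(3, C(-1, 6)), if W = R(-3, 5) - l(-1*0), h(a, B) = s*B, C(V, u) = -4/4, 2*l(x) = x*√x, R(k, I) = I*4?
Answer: -40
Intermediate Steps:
R(k, I) = 4*I
l(x) = x^(3/2)/2 (l(x) = (x*√x)/2 = x^(3/2)/2)
C(V, u) = -1 (C(V, u) = -4*¼ = -1)
h(a, B) = 2*B
W = 20 (W = 4*5 - (-1*0)^(3/2)/2 = 20 - 0^(3/2)/2 = 20 - 0/2 = 20 - 1*0 = 20 + 0 = 20)
W*h(3, C(-1, 6)) = 20*(2*(-1)) = 20*(-2) = -40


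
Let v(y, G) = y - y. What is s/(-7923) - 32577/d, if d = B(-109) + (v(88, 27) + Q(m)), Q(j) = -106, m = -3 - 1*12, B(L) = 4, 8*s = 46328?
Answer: 85838963/269382 ≈ 318.65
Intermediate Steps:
s = 5791 (s = (⅛)*46328 = 5791)
v(y, G) = 0
m = -15 (m = -3 - 12 = -15)
d = -102 (d = 4 + (0 - 106) = 4 - 106 = -102)
s/(-7923) - 32577/d = 5791/(-7923) - 32577/(-102) = 5791*(-1/7923) - 32577*(-1/102) = -5791/7923 + 10859/34 = 85838963/269382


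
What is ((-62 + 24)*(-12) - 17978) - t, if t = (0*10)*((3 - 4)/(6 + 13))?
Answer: -17522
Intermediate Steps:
t = 0 (t = 0*(-1/19) = 0)
((-62 + 24)*(-12) - 17978) - t = ((-62 + 24)*(-12) - 17978) - 1*0 = (-38*(-12) - 17978) + 0 = (456 - 17978) + 0 = -17522 + 0 = -17522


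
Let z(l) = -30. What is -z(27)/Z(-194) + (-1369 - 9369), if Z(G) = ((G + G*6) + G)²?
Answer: -12932331761/1204352 ≈ -10738.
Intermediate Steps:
Z(G) = 64*G² (Z(G) = ((G + 6*G) + G)² = (7*G + G)² = (8*G)² = 64*G²)
-z(27)/Z(-194) + (-1369 - 9369) = -(-30)/(64*(-194)²) + (-1369 - 9369) = -(-30)/(64*37636) - 10738 = -(-30)/2408704 - 10738 = -1*(-15/1204352) - 10738 = 15/1204352 - 10738 = -12932331761/1204352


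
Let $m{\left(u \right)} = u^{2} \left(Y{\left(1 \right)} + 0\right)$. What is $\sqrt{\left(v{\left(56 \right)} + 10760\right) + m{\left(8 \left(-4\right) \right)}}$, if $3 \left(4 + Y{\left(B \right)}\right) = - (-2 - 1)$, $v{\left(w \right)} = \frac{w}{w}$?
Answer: $\sqrt{7689} \approx 87.687$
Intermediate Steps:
$v{\left(w \right)} = 1$
$Y{\left(B \right)} = -3$ ($Y{\left(B \right)} = -4 + \frac{\left(-1\right) \left(-2 - 1\right)}{3} = -4 + \frac{\left(-1\right) \left(-3\right)}{3} = -4 + \frac{1}{3} \cdot 3 = -4 + 1 = -3$)
$m{\left(u \right)} = - 3 u^{2}$ ($m{\left(u \right)} = u^{2} \left(-3 + 0\right) = u^{2} \left(-3\right) = - 3 u^{2}$)
$\sqrt{\left(v{\left(56 \right)} + 10760\right) + m{\left(8 \left(-4\right) \right)}} = \sqrt{\left(1 + 10760\right) - 3 \left(8 \left(-4\right)\right)^{2}} = \sqrt{10761 - 3 \left(-32\right)^{2}} = \sqrt{10761 - 3072} = \sqrt{7689}$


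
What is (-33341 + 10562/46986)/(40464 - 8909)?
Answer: -783274832/741321615 ≈ -1.0566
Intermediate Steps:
(-33341 + 10562/46986)/(40464 - 8909) = (-33341 + 10562*(1/46986))/31555 = (-33341 + 5281/23493)*(1/31555) = -783274832/23493*1/31555 = -783274832/741321615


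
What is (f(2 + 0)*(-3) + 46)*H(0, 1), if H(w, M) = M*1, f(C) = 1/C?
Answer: 89/2 ≈ 44.500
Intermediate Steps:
H(w, M) = M
(f(2 + 0)*(-3) + 46)*H(0, 1) = (-3/(2 + 0) + 46)*1 = (-3/2 + 46)*1 = (89/2)*1 = 89/2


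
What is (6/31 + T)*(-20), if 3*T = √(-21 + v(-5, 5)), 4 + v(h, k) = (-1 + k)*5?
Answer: -120/31 - 20*I*√5/3 ≈ -3.871 - 14.907*I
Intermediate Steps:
v(h, k) = -9 + 5*k (v(h, k) = -4 + (-1 + k)*5 = -4 + (-5 + 5*k) = -9 + 5*k)
T = I*√5/3 (T = √(-21 + (-9 + 5*5))/3 = √(-21 + (-9 + 25))/3 = √(-21 + 16)/3 = √(-5)/3 = (I*√5)/3 = I*√5/3 ≈ 0.74536*I)
(6/31 + T)*(-20) = (6/31 + I*√5/3)*(-20) = -120/31 - 20*I*√5/3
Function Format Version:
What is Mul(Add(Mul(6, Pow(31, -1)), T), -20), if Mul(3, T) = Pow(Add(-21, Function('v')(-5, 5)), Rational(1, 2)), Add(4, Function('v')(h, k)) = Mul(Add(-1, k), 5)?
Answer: Add(Rational(-120, 31), Mul(Rational(-20, 3), I, Pow(5, Rational(1, 2)))) ≈ Add(-3.8710, Mul(-14.907, I))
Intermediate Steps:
Function('v')(h, k) = Add(-9, Mul(5, k)) (Function('v')(h, k) = Add(-4, Mul(Add(-1, k), 5)) = Add(-4, Add(-5, Mul(5, k))) = Add(-9, Mul(5, k)))
T = Mul(Rational(1, 3), I, Pow(5, Rational(1, 2))) (T = Mul(Rational(1, 3), Pow(Add(-21, Add(-9, Mul(5, 5))), Rational(1, 2))) = Mul(Rational(1, 3), Pow(Add(-21, Add(-9, 25)), Rational(1, 2))) = Mul(Rational(1, 3), Pow(Add(-21, 16), Rational(1, 2))) = Mul(Rational(1, 3), Pow(-5, Rational(1, 2))) = Mul(Rational(1, 3), Mul(I, Pow(5, Rational(1, 2)))) = Mul(Rational(1, 3), I, Pow(5, Rational(1, 2))) ≈ Mul(0.74536, I))
Mul(Add(Mul(6, Pow(31, -1)), T), -20) = Mul(Add(Mul(6, Pow(31, -1)), Mul(Rational(1, 3), I, Pow(5, Rational(1, 2)))), -20) = Mul(Add(Mul(6, Rational(1, 31)), Mul(Rational(1, 3), I, Pow(5, Rational(1, 2)))), -20) = Mul(Add(Rational(6, 31), Mul(Rational(1, 3), I, Pow(5, Rational(1, 2)))), -20) = Add(Rational(-120, 31), Mul(Rational(-20, 3), I, Pow(5, Rational(1, 2))))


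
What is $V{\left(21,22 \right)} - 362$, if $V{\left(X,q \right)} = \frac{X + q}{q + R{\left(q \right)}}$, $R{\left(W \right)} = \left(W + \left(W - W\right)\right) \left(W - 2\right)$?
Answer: $- \frac{167201}{462} \approx -361.91$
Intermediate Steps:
$R{\left(W \right)} = W \left(-2 + W\right)$ ($R{\left(W \right)} = \left(W + 0\right) \left(-2 + W\right) = W \left(-2 + W\right)$)
$V{\left(X,q \right)} = \frac{X + q}{q + q \left(-2 + q\right)}$
$V{\left(21,22 \right)} - 362 = \frac{21 + 22}{22 \left(-1 + 22\right)} - 362 = \frac{1}{22} \cdot \frac{1}{21} \cdot 43 - 362 = \frac{43}{462} - 362 = - \frac{167201}{462}$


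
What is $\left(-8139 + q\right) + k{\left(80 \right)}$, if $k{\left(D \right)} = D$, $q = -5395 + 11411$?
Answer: $-2043$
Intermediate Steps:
$q = 6016$
$\left(-8139 + q\right) + k{\left(80 \right)} = \left(-8139 + 6016\right) + 80 = -2123 + 80 = -2043$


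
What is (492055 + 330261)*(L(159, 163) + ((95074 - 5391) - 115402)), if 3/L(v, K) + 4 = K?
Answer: -1120903873496/53 ≈ -2.1149e+10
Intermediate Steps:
L(v, K) = 3/(-4 + K)
(492055 + 330261)*(L(159, 163) + ((95074 - 5391) - 115402)) = (492055 + 330261)*(3/(-4 + 163) + ((95074 - 5391) - 115402)) = 822316*(3/159 + (89683 - 115402)) = 822316*(3*(1/159) - 25719) = 822316*(1/53 - 25719) = 822316*(-1363106/53) = -1120903873496/53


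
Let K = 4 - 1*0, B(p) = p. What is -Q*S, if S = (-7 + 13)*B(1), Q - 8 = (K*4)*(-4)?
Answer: 336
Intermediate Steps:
K = 4 (K = 4 + 0 = 4)
Q = -56 (Q = 8 + (4*4)*(-4) = 8 + 16*(-4) = 8 - 64 = -56)
S = 6 (S = (-7 + 13)*1 = 6*1 = 6)
-Q*S = -(-56)*6 = -1*(-336) = 336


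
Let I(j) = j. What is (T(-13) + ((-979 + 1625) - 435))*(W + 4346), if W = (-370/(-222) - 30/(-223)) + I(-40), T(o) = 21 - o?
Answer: 706070155/669 ≈ 1.0554e+6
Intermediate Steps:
W = -25555/669 (W = (-370/(-222) - 30/(-223)) - 40 = (-370*(-1/222) - 30*(-1/223)) - 40 = (5/3 + 30/223) - 40 = 1205/669 - 40 = -25555/669 ≈ -38.199)
(T(-13) + ((-979 + 1625) - 435))*(W + 4346) = ((21 - 1*(-13)) + ((-979 + 1625) - 435))*(-25555/669 + 4346) = ((21 + 13) + (646 - 435))*(2881919/669) = (34 + 211)*(2881919/669) = 245*(2881919/669) = 706070155/669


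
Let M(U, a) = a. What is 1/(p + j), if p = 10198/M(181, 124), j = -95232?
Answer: -62/5899285 ≈ -1.0510e-5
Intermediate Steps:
p = 5099/62 (p = 10198/124 = 10198*(1/124) = 5099/62 ≈ 82.242)
1/(p + j) = 1/(5099/62 - 95232) = 1/(-5899285/62) = -62/5899285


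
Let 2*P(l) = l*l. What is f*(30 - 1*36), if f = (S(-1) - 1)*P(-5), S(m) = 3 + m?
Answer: -75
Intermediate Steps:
P(l) = l**2/2 (P(l) = (l*l)/2 = l**2/2)
f = 25/2 (f = ((3 - 1) - 1)*((1/2)*(-5)**2) = (2 - 1)*((1/2)*25) = 1*(25/2) = 25/2 ≈ 12.500)
f*(30 - 1*36) = 25*(30 - 1*36)/2 = 25*(30 - 36)/2 = (25/2)*(-6) = -75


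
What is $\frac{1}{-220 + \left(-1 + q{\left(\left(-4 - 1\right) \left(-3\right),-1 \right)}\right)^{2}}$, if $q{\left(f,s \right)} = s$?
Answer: $- \frac{1}{216} \approx -0.0046296$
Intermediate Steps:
$\frac{1}{-220 + \left(-1 + q{\left(\left(-4 - 1\right) \left(-3\right),-1 \right)}\right)^{2}} = \frac{1}{-220 + \left(-1 - 1\right)^{2}} = \frac{1}{-220 + \left(-2\right)^{2}} = \frac{1}{-220 + 4} = \frac{1}{-216} = - \frac{1}{216}$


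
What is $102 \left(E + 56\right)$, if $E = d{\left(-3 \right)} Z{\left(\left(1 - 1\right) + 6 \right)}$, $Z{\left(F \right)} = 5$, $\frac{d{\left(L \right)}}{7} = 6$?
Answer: $27132$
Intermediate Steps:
$d{\left(L \right)} = 42$ ($d{\left(L \right)} = 7 \cdot 6 = 42$)
$E = 210$ ($E = 42 \cdot 5 = 210$)
$102 \left(E + 56\right) = 102 \left(210 + 56\right) = 102 \cdot 266 = 27132$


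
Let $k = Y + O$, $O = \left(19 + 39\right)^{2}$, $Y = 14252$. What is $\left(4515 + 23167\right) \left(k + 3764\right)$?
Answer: $591841160$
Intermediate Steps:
$O = 3364$ ($O = 58^{2} = 3364$)
$k = 17616$ ($k = 14252 + 3364 = 17616$)
$\left(4515 + 23167\right) \left(k + 3764\right) = \left(4515 + 23167\right) \left(17616 + 3764\right) = 27682 \cdot 21380 = 591841160$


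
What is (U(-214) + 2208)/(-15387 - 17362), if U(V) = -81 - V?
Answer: -2341/32749 ≈ -0.071483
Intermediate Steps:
(U(-214) + 2208)/(-15387 - 17362) = ((-81 - 1*(-214)) + 2208)/(-15387 - 17362) = ((-81 + 214) + 2208)/(-32749) = (133 + 2208)*(-1/32749) = 2341*(-1/32749) = -2341/32749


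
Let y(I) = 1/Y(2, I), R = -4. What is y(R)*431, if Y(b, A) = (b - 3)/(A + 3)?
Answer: 431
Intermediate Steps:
Y(b, A) = (-3 + b)/(3 + A)
y(I) = -3 - I (y(I) = 1/((-3 + 2)/(3 + I)) = 1/(-1/(3 + I)) = -3 - I)
y(R)*431 = (-3 - 1*(-4))*431 = (-3 + 4)*431 = 1*431 = 431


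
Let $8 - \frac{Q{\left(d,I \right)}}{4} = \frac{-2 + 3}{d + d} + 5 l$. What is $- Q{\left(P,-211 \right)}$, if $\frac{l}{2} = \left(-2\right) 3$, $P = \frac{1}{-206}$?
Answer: $-684$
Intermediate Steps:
$P = - \frac{1}{206} \approx -0.0048544$
$l = -12$ ($l = 2 \left(\left(-2\right) 3\right) = 2 \left(-6\right) = -12$)
$Q{\left(d,I \right)} = 272 - \frac{2}{d}$ ($Q{\left(d,I \right)} = 32 - 4 \left(\frac{-2 + 3}{d + d} + 5 \left(-12\right)\right) = 32 - 4 \left(1 \frac{1}{2 d} - 60\right) = 32 - 4 \left(\frac{1}{2 d} - 60\right) = 32 - 4 \left(-60 + \frac{1}{2 d}\right) = 32 + \left(240 - \frac{2}{d}\right) = 272 - \frac{2}{d}$)
$- Q{\left(P,-211 \right)} = - (272 - \frac{2}{- \frac{1}{206}}) = - (272 - -412) = - (272 + 412) = \left(-1\right) 684 = -684$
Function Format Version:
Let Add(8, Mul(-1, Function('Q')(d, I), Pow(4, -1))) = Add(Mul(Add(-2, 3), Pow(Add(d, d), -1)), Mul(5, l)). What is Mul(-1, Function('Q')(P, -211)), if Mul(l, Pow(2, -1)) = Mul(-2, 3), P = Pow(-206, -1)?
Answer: -684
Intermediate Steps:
P = Rational(-1, 206) ≈ -0.0048544
l = -12 (l = Mul(2, Mul(-2, 3)) = Mul(2, -6) = -12)
Function('Q')(d, I) = Add(272, Mul(-2, Pow(d, -1))) (Function('Q')(d, I) = Add(32, Mul(-4, Add(Mul(Add(-2, 3), Pow(Add(d, d), -1)), Mul(5, -12)))) = Add(32, Mul(-4, Add(Mul(1, Pow(Mul(2, d), -1)), -60))) = Add(32, Mul(-4, Add(Mul(1, Mul(Rational(1, 2), Pow(d, -1))), -60))) = Add(32, Mul(-4, Add(Mul(Rational(1, 2), Pow(d, -1)), -60))) = Add(32, Mul(-4, Add(-60, Mul(Rational(1, 2), Pow(d, -1))))) = Add(32, Add(240, Mul(-2, Pow(d, -1)))) = Add(272, Mul(-2, Pow(d, -1))))
Mul(-1, Function('Q')(P, -211)) = Mul(-1, Add(272, Mul(-2, Pow(Rational(-1, 206), -1)))) = Mul(-1, Add(272, Mul(-2, -206))) = Mul(-1, Add(272, 412)) = Mul(-1, 684) = -684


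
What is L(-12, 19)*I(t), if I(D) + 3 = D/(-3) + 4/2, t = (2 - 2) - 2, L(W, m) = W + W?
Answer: 8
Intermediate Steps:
L(W, m) = 2*W
t = -2 (t = 0 - 2 = -2)
I(D) = -1 - D/3 (I(D) = -3 + (D/(-3) + 4/2) = -3 + (D*(-⅓) + 4*(½)) = -3 + (-D/3 + 2) = -3 + (2 - D/3) = -1 - D/3)
L(-12, 19)*I(t) = (2*(-12))*(-1 - ⅓*(-2)) = -24*(-1 + ⅔) = -24*(-⅓) = 8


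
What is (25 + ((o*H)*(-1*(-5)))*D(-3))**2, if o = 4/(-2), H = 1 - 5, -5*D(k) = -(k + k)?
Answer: 529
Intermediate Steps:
D(k) = 2*k/5 (D(k) = -(-1)*(k + k)/5 = -(-1)*2*k/5 = -(-2)*k/5 = 2*k/5)
H = -4
o = -2 (o = 4*(-1/2) = -2)
(25 + ((o*H)*(-1*(-5)))*D(-3))**2 = (25 + ((-2*(-4))*(-1*(-5)))*((2/5)*(-3)))**2 = (25 + (8*5)*(-6/5))**2 = (25 + 40*(-6/5))**2 = (25 - 48)**2 = (-23)**2 = 529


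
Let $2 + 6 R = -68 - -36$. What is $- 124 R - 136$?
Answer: $\frac{1700}{3} \approx 566.67$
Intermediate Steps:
$R = - \frac{17}{3}$ ($R = - \frac{1}{3} + \frac{-68 - -36}{6} = - \frac{1}{3} + \frac{-68 + 36}{6} = - \frac{1}{3} + \frac{1}{6} \left(-32\right) = - \frac{1}{3} - \frac{16}{3} = - \frac{17}{3} \approx -5.6667$)
$- 124 R - 136 = \left(-124\right) \left(- \frac{17}{3}\right) - 136 = \frac{2108}{3} - 136 = \frac{1700}{3}$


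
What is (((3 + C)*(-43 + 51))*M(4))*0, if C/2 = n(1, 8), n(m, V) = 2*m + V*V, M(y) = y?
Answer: 0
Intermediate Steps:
n(m, V) = V² + 2*m (n(m, V) = 2*m + V² = V² + 2*m)
C = 132 (C = 2*(8² + 2*1) = 2*(64 + 2) = 2*66 = 132)
(((3 + C)*(-43 + 51))*M(4))*0 = (((3 + 132)*(-43 + 51))*4)*0 = ((135*8)*4)*0 = (1080*4)*0 = 4320*0 = 0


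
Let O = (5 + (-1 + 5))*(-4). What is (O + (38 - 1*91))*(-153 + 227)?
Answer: -6586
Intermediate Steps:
O = -36 (O = (5 + 4)*(-4) = 9*(-4) = -36)
(O + (38 - 1*91))*(-153 + 227) = (-36 + (38 - 1*91))*(-153 + 227) = (-36 + (38 - 91))*74 = (-36 - 53)*74 = -89*74 = -6586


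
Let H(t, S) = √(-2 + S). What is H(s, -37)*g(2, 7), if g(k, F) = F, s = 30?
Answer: 7*I*√39 ≈ 43.715*I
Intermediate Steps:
H(s, -37)*g(2, 7) = √(-2 - 37)*7 = √(-39)*7 = (I*√39)*7 = 7*I*√39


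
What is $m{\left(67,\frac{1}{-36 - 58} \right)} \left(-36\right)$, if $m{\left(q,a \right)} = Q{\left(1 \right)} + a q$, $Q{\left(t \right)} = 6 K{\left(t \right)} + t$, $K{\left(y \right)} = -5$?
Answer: $\frac{50274}{47} \approx 1069.7$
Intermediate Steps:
$Q{\left(t \right)} = -30 + t$ ($Q{\left(t \right)} = 6 \left(-5\right) + t = -30 + t$)
$m{\left(q,a \right)} = -29 + a q$ ($m{\left(q,a \right)} = \left(-30 + 1\right) + a q = -29 + a q$)
$m{\left(67,\frac{1}{-36 - 58} \right)} \left(-36\right) = \left(-29 + \frac{1}{-36 - 58} \cdot 67\right) \left(-36\right) = \left(-29 + \frac{1}{-94} \cdot 67\right) \left(-36\right) = \left(-29 - \frac{67}{94}\right) \left(-36\right) = \left(- \frac{2793}{94}\right) \left(-36\right) = \frac{50274}{47}$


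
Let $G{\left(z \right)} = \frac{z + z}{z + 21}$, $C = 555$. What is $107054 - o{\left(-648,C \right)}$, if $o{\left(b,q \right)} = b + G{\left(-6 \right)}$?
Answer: $\frac{538514}{5} \approx 1.077 \cdot 10^{5}$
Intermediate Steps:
$G{\left(z \right)} = \frac{2 z}{21 + z}$
$o{\left(b,q \right)} = - \frac{4}{5} + b$ ($o{\left(b,q \right)} = b + 2 \left(-6\right) \frac{1}{21 - 6} = b + 2 \left(-6\right) \frac{1}{15} = b - \frac{4}{5} = - \frac{4}{5} + b$)
$107054 - o{\left(-648,C \right)} = 107054 - \left(- \frac{4}{5} - 648\right) = 107054 - - \frac{3244}{5} = 107054 + \frac{3244}{5} = \frac{538514}{5}$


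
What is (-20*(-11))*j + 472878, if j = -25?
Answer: 467378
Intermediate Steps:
(-20*(-11))*j + 472878 = -20*(-11)*(-25) + 472878 = 220*(-25) + 472878 = -5500 + 472878 = 467378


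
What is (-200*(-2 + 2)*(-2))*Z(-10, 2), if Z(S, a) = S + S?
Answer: 0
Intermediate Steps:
Z(S, a) = 2*S
(-200*(-2 + 2)*(-2))*Z(-10, 2) = (-200*(-2 + 2)*(-2))*(2*(-10)) = -0*(-2)*(-20) = -200*0*(-20) = 0*(-20) = 0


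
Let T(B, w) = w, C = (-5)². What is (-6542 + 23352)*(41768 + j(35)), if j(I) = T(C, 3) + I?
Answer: 702758860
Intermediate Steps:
C = 25
j(I) = 3 + I
(-6542 + 23352)*(41768 + j(35)) = (-6542 + 23352)*(41768 + (3 + 35)) = 16810*(41768 + 38) = 16810*41806 = 702758860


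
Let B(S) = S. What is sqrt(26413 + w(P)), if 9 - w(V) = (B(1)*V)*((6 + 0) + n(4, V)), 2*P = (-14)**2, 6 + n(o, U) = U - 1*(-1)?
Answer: 4*sqrt(1045) ≈ 129.31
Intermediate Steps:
n(o, U) = -5 + U (n(o, U) = -6 + (U - 1*(-1)) = -6 + (U + 1) = -6 + (1 + U) = -5 + U)
P = 98 (P = (1/2)*(-14)**2 = (1/2)*196 = 98)
w(V) = 9 - V*(1 + V) (w(V) = 9 - 1*V*((6 + 0) + (-5 + V)) = 9 - V*(6 + (-5 + V)) = 9 - V*(1 + V))
sqrt(26413 + w(P)) = sqrt(26413 + (9 - 1*98 - 1*98**2)) = sqrt(26413 + (9 - 98 - 1*9604)) = sqrt(26413 + (9 - 98 - 9604)) = sqrt(26413 - 9693) = sqrt(16720) = 4*sqrt(1045)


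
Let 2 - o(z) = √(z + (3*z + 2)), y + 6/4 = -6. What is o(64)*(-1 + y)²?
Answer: 289/2 - 289*√258/4 ≈ -1016.0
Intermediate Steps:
y = -15/2 (y = -3/2 - 6 = -15/2 ≈ -7.5000)
o(z) = 2 - √(2 + 4*z) (o(z) = 2 - √(z + (3*z + 2)) = 2 - √(z + (2 + 3*z)) = 2 - √(2 + 4*z))
o(64)*(-1 + y)² = (2 - √(2 + 4*64))*(-1 - 15/2)² = (2 - √(2 + 256))*(-17/2)² = (2 - √258)*(289/4) = 289/2 - 289*√258/4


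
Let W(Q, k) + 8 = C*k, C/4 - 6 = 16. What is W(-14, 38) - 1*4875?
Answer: -1539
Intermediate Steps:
C = 88 (C = 24 + 4*16 = 24 + 64 = 88)
W(Q, k) = -8 + 88*k
W(-14, 38) - 1*4875 = (-8 + 88*38) - 1*4875 = (-8 + 3344) - 4875 = 3336 - 4875 = -1539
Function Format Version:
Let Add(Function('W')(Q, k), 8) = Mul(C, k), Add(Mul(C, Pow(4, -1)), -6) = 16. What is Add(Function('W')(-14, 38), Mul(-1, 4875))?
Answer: -1539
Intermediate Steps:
C = 88 (C = Add(24, Mul(4, 16)) = Add(24, 64) = 88)
Function('W')(Q, k) = Add(-8, Mul(88, k))
Add(Function('W')(-14, 38), Mul(-1, 4875)) = Add(Add(-8, Mul(88, 38)), Mul(-1, 4875)) = Add(Add(-8, 3344), -4875) = Add(3336, -4875) = -1539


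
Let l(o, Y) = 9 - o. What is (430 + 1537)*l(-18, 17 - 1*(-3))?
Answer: 53109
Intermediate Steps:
(430 + 1537)*l(-18, 17 - 1*(-3)) = (430 + 1537)*(9 - 1*(-18)) = 1967*(9 + 18) = 1967*27 = 53109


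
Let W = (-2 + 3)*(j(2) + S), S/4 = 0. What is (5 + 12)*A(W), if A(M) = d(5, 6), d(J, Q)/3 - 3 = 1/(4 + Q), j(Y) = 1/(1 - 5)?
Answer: 1581/10 ≈ 158.10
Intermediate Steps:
j(Y) = -¼ (j(Y) = 1/(-4) = -¼)
S = 0 (S = 4*0 = 0)
d(J, Q) = 9 + 3/(4 + Q)
W = -¼ (W = (-2 + 3)*(-¼ + 0) = 1*(-¼) = -¼ ≈ -0.25000)
A(M) = 93/10 (A(M) = 3*(13 + 3*6)/(4 + 6) = 3*(13 + 18)/10 = 3*(⅒)*31 = 93/10)
(5 + 12)*A(W) = (5 + 12)*(93/10) = 17*(93/10) = 1581/10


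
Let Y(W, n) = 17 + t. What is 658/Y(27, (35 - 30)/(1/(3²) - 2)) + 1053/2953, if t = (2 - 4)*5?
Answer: 278635/2953 ≈ 94.357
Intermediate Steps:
t = -10 (t = -2*5 = -10)
Y(W, n) = 7 (Y(W, n) = 17 - 10 = 7)
658/Y(27, (35 - 30)/(1/(3²) - 2)) + 1053/2953 = 658/7 + 1053/2953 = 658*(⅐) + 1053*(1/2953) = 94 + 1053/2953 = 278635/2953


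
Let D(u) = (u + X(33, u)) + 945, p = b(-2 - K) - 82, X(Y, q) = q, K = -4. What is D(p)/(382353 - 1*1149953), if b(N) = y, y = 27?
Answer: -167/153520 ≈ -0.0010878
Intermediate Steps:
b(N) = 27
p = -55 (p = 27 - 82 = -55)
D(u) = 945 + 2*u (D(u) = (u + u) + 945 = 2*u + 945 = 945 + 2*u)
D(p)/(382353 - 1*1149953) = (945 + 2*(-55))/(382353 - 1*1149953) = (945 - 110)/(382353 - 1149953) = 835/(-767600) = 835*(-1/767600) = -167/153520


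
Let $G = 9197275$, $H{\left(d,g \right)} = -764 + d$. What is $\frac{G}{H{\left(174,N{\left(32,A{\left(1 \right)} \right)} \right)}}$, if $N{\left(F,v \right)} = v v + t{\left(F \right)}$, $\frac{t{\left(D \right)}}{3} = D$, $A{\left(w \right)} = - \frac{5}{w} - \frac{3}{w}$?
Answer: $- \frac{1839455}{118} \approx -15589.0$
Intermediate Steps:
$A{\left(w \right)} = - \frac{8}{w}$
$t{\left(D \right)} = 3 D$
$N{\left(F,v \right)} = v^{2} + 3 F$ ($N{\left(F,v \right)} = v v + 3 F = v^{2} + 3 F$)
$\frac{G}{H{\left(174,N{\left(32,A{\left(1 \right)} \right)} \right)}} = \frac{9197275}{-764 + 174} = \frac{9197275}{-590} = 9197275 \left(- \frac{1}{590}\right) = - \frac{1839455}{118}$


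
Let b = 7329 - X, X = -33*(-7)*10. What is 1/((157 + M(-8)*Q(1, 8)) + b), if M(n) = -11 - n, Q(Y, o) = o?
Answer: 1/5152 ≈ 0.00019410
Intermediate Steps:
X = 2310 (X = 231*10 = 2310)
b = 5019 (b = 7329 - 1*2310 = 7329 - 2310 = 5019)
1/((157 + M(-8)*Q(1, 8)) + b) = 1/((157 + (-11 - 1*(-8))*8) + 5019) = 1/((157 + (-11 + 8)*8) + 5019) = 1/((157 - 3*8) + 5019) = 1/((157 - 24) + 5019) = 1/(133 + 5019) = 1/5152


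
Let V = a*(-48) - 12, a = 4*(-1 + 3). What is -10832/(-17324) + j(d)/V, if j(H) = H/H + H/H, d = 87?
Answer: 531853/857538 ≈ 0.62021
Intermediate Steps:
a = 8 (a = 4*2 = 8)
j(H) = 2 (j(H) = 1 + 1 = 2)
V = -396 (V = 8*(-48) - 12 = -384 - 12 = -396)
-10832/(-17324) + j(d)/V = -10832/(-17324) + 2/(-396) = -10832*(-1/17324) + 2*(-1/396) = 2708/4331 - 1/198 = 531853/857538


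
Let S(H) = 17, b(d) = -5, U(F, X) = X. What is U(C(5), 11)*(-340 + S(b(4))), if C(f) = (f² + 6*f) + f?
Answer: -3553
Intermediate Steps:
C(f) = f² + 7*f
U(C(5), 11)*(-340 + S(b(4))) = 11*(-340 + 17) = 11*(-323) = -3553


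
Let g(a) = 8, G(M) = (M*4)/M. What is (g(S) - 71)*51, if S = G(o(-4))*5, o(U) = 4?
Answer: -3213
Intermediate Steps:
G(M) = 4 (G(M) = (4*M)/M = 4)
S = 20 (S = 4*5 = 20)
(g(S) - 71)*51 = (8 - 71)*51 = -63*51 = -3213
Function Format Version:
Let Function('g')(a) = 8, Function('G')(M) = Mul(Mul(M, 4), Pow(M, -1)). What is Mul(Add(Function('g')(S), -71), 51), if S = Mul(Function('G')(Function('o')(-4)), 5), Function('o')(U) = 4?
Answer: -3213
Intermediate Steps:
Function('G')(M) = 4 (Function('G')(M) = Mul(Mul(4, M), Pow(M, -1)) = 4)
S = 20 (S = Mul(4, 5) = 20)
Mul(Add(Function('g')(S), -71), 51) = Mul(Add(8, -71), 51) = Mul(-63, 51) = -3213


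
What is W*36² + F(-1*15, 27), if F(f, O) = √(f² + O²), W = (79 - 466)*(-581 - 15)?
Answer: 298924992 + 3*√106 ≈ 2.9893e+8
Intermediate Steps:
W = 230652 (W = -387*(-596) = 230652)
F(f, O) = √(O² + f²)
W*36² + F(-1*15, 27) = 230652*36² + √(27² + (-1*15)²) = 230652*1296 + √(729 + (-15)²) = 298924992 + √(729 + 225) = 298924992 + √954 = 298924992 + 3*√106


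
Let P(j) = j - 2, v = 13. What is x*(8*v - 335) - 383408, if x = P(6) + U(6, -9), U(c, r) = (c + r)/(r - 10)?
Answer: -7303001/19 ≈ -3.8437e+5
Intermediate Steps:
U(c, r) = (c + r)/(-10 + r)
P(j) = -2 + j
x = 79/19 (x = (-2 + 6) + (6 - 9)/(-10 - 9) = 4 - 3/(-19) = 4 - 1/19*(-3) = 4 + 3/19 = 79/19 ≈ 4.1579)
x*(8*v - 335) - 383408 = 79*(8*13 - 335)/19 - 383408 = 79*(104 - 335)/19 - 383408 = (79/19)*(-231) - 383408 = -18249/19 - 383408 = -7303001/19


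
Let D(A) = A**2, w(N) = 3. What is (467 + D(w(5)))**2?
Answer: 226576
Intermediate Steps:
(467 + D(w(5)))**2 = (467 + 3**2)**2 = (467 + 9)**2 = 476**2 = 226576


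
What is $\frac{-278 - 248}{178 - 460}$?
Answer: $\frac{263}{141} \approx 1.8652$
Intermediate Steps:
$\frac{-278 - 248}{178 - 460} = - \frac{526}{178 - 460} = - \frac{526}{-282} = \left(-526\right) \left(- \frac{1}{282}\right) = \frac{263}{141}$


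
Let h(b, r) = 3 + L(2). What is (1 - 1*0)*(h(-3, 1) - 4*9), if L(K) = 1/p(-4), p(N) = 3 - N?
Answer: -230/7 ≈ -32.857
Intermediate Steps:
L(K) = 1/7 (L(K) = 1/(3 - 1*(-4)) = 1/(3 + 4) = 1/7)
h(b, r) = 22/7 (h(b, r) = 3 + 1/7 = 22/7)
(1 - 1*0)*(h(-3, 1) - 4*9) = (1 - 1*0)*(22/7 - 4*9) = (1 + 0)*(22/7 - 36) = 1*(-230/7) = -230/7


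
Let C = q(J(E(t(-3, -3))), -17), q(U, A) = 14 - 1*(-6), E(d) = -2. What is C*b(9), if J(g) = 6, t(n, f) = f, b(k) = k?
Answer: 180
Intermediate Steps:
q(U, A) = 20 (q(U, A) = 14 + 6 = 20)
C = 20
C*b(9) = 20*9 = 180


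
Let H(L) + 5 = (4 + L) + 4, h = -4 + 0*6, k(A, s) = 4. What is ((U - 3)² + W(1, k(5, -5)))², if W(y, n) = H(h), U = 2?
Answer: 0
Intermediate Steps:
h = -4 (h = -4 + 0 = -4)
H(L) = 3 + L (H(L) = -5 + ((4 + L) + 4) = -5 + (8 + L) = 3 + L)
W(y, n) = -1 (W(y, n) = 3 - 4 = -1)
((U - 3)² + W(1, k(5, -5)))² = ((2 - 3)² - 1)² = ((-1)² - 1)² = (1 - 1)² = 0² = 0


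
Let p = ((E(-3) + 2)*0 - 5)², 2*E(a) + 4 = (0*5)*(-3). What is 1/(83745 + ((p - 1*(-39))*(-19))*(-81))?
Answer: 1/182241 ≈ 5.4872e-6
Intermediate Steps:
E(a) = -2 (E(a) = -2 + ((0*5)*(-3))/2 = -2 + (0*(-3))/2 = -2 + (½)*0 = -2 + 0 = -2)
p = 25 (p = ((-2 + 2)*0 - 5)² = (0*0 - 5)² = (0 - 5)² = (-5)² = 25)
1/(83745 + ((p - 1*(-39))*(-19))*(-81)) = 1/(83745 + ((25 - 1*(-39))*(-19))*(-81)) = 1/(83745 + ((25 + 39)*(-19))*(-81)) = 1/(83745 + (64*(-19))*(-81)) = 1/(83745 - 1216*(-81)) = 1/(83745 + 98496) = 1/182241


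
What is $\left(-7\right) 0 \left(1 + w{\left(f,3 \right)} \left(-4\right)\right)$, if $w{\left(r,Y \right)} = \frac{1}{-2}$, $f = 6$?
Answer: $0$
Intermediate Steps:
$w{\left(r,Y \right)} = - \frac{1}{2}$
$\left(-7\right) 0 \left(1 + w{\left(f,3 \right)} \left(-4\right)\right) = \left(-7\right) 0 \left(1 - -2\right) = 0 \left(1 + 2\right) = 0 \cdot 3 = 0$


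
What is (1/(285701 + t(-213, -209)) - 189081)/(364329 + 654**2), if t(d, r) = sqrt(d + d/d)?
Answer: 2*(-189081*sqrt(53) + 27010315390*I)/(792045*(-285701*I + 2*sqrt(53))) ≈ -0.23873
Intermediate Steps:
t(d, r) = sqrt(1 + d) (t(d, r) = sqrt(d + 1) = sqrt(1 + d))
(1/(285701 + t(-213, -209)) - 189081)/(364329 + 654**2) = (1/(285701 + sqrt(1 - 213)) - 189081)/(364329 + 654**2) = (1/(285701 + sqrt(-212)) - 189081)/(364329 + 427716) = (1/(285701 + 2*I*sqrt(53)) - 189081)/792045 = (-189081 + 1/(285701 + 2*I*sqrt(53)))*(1/792045) = -7003/29335 + 1/(792045*(285701 + 2*I*sqrt(53)))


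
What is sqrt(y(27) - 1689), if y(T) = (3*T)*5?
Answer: 2*I*sqrt(321) ≈ 35.833*I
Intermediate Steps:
y(T) = 15*T
sqrt(y(27) - 1689) = sqrt(15*27 - 1689) = sqrt(405 - 1689) = sqrt(-1284) = 2*I*sqrt(321)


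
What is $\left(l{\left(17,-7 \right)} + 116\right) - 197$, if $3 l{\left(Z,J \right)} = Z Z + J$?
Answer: $13$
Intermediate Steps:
$l{\left(Z,J \right)} = \frac{J}{3} + \frac{Z^{2}}{3}$ ($l{\left(Z,J \right)} = \frac{Z Z + J}{3} = \frac{Z^{2} + J}{3} = \frac{J + Z^{2}}{3} = \frac{J}{3} + \frac{Z^{2}}{3}$)
$\left(l{\left(17,-7 \right)} + 116\right) - 197 = \left(\left(\frac{1}{3} \left(-7\right) + \frac{17^{2}}{3}\right) + 116\right) - 197 = \left(\left(- \frac{7}{3} + \frac{1}{3} \cdot 289\right) + 116\right) - 197 = \left(\left(- \frac{7}{3} + \frac{289}{3}\right) + 116\right) - 197 = \left(94 + 116\right) - 197 = 210 - 197 = 13$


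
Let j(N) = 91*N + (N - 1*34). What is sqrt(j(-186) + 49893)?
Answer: sqrt(32747) ≈ 180.96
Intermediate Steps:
j(N) = -34 + 92*N (j(N) = 91*N + (N - 34) = 91*N + (-34 + N) = -34 + 92*N)
sqrt(j(-186) + 49893) = sqrt((-34 + 92*(-186)) + 49893) = sqrt((-34 - 17112) + 49893) = sqrt(-17146 + 49893) = sqrt(32747)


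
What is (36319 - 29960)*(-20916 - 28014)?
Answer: -311145870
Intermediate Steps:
(36319 - 29960)*(-20916 - 28014) = 6359*(-48930) = -311145870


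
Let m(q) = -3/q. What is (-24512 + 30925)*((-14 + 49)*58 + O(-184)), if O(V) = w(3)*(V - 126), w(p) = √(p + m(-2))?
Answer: 13018390 - 2982045*√2 ≈ 8.8011e+6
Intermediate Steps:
w(p) = √(3/2 + p) (w(p) = √(p - 3/(-2)) = √(p - 3*(-½)) = √(p + 3/2) = √(3/2 + p))
O(V) = 3*√2*(-126 + V)/2 (O(V) = (√(6 + 4*3)/2)*(V - 126) = (√(6 + 12)/2)*(-126 + V) = (√18/2)*(-126 + V) = ((3*√2)/2)*(-126 + V) = (3*√2/2)*(-126 + V) = 3*√2*(-126 + V)/2)
(-24512 + 30925)*((-14 + 49)*58 + O(-184)) = (-24512 + 30925)*((-14 + 49)*58 + 3*√2*(-126 - 184)/2) = 6413*(35*58 + (3/2)*√2*(-310)) = 6413*(2030 - 465*√2) = 13018390 - 2982045*√2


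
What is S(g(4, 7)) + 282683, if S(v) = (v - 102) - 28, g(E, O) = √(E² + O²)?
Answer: 282553 + √65 ≈ 2.8256e+5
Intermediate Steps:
S(v) = -130 + v (S(v) = (-102 + v) - 28 = -130 + v)
S(g(4, 7)) + 282683 = (-130 + √(4² + 7²)) + 282683 = (-130 + √(16 + 49)) + 282683 = (-130 + √65) + 282683 = 282553 + √65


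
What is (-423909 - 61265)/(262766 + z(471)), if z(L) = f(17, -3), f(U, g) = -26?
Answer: -242587/131370 ≈ -1.8466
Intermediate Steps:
z(L) = -26
(-423909 - 61265)/(262766 + z(471)) = (-423909 - 61265)/(262766 - 26) = -485174/262740 = -485174*1/262740 = -242587/131370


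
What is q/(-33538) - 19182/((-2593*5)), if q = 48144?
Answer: 9569478/217410085 ≈ 0.044016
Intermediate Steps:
q/(-33538) - 19182/((-2593*5)) = 48144/(-33538) - 19182/((-2593*5)) = 48144*(-1/33538) - 19182/(-12965) = -24072/16769 - 19182*(-1/12965) = -24072/16769 + 19182/12965 = 9569478/217410085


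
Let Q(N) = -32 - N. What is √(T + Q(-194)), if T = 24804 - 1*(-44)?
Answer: √25010 ≈ 158.15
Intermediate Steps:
T = 24848 (T = 24804 + 44 = 24848)
√(T + Q(-194)) = √(24848 + (-32 - 1*(-194))) = √(24848 + (-32 + 194)) = √(24848 + 162) = √25010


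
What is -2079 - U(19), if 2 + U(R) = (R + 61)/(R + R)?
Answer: -39503/19 ≈ -2079.1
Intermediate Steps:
U(R) = -2 + (61 + R)/(2*R) (U(R) = -2 + (R + 61)/(R + R) = -2 + (61 + R)/((2*R)) = -2 + (61 + R)*(1/(2*R)) = -2 + (61 + R)/(2*R))
-2079 - U(19) = -2079 - (61 - 3*19)/(2*19) = -2079 - (61 - 57)/(2*19) = -2079 - 4/(2*19) = -2079 - 1*2/19 = -2079 - 2/19 = -39503/19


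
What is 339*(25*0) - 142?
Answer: -142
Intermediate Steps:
339*(25*0) - 142 = 339*0 - 142 = 0 - 142 = -142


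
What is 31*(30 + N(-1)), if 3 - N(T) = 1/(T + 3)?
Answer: 2015/2 ≈ 1007.5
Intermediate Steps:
N(T) = 3 - 1/(3 + T) (N(T) = 3 - 1/(T + 3) = 3 - 1/(3 + T))
31*(30 + N(-1)) = 31*(30 + (8 + 3*(-1))/(3 - 1)) = 31*(30 + (8 - 3)/2) = 31*(30 + (1/2)*5) = 31*(30 + 5/2) = 31*(65/2) = 2015/2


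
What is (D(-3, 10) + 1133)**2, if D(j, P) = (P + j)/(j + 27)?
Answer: 739785601/576 ≈ 1.2844e+6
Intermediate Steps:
D(j, P) = (P + j)/(27 + j)
(D(-3, 10) + 1133)**2 = ((10 - 3)/(27 - 3) + 1133)**2 = (7/24 + 1133)**2 = (27199/24)**2 = 739785601/576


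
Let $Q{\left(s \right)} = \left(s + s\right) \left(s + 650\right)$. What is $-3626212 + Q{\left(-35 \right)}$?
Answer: $-3669262$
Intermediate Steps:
$Q{\left(s \right)} = 2 s \left(650 + s\right)$
$-3626212 + Q{\left(-35 \right)} = -3626212 + 2 \left(-35\right) \left(650 - 35\right) = -3626212 + 2 \left(-35\right) 615 = -3626212 - 43050 = -3669262$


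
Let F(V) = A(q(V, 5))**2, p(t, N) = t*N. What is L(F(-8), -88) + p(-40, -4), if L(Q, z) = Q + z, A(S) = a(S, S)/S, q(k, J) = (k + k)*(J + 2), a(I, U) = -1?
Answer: 903169/12544 ≈ 72.000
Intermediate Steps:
p(t, N) = N*t
q(k, J) = 2*k*(2 + J) (q(k, J) = (2*k)*(2 + J) = 2*k*(2 + J))
A(S) = -1/S
F(V) = 1/(196*V**2) (F(V) = (-1/(2*V*(2 + 5)))**2 = (-1/(2*V*7))**2 = (-1/(14*V))**2 = 1/(196*V**2))
L(F(-8), -88) + p(-40, -4) = ((1/196)/(-8)**2 - 88) - 4*(-40) = ((1/196)*(1/64) - 88) + 160 = (1/12544 - 88) + 160 = -1103871/12544 + 160 = 903169/12544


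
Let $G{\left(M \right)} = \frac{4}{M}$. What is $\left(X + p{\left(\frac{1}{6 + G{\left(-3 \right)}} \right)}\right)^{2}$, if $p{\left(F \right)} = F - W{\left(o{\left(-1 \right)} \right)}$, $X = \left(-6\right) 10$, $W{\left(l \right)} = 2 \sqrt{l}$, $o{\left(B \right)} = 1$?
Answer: $\frac{748225}{196} \approx 3817.5$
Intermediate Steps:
$X = -60$
$p{\left(F \right)} = -2 + F$ ($p{\left(F \right)} = F - 2 \sqrt{1} = F - 2 \cdot 1 = F - 2 = -2 + F$)
$\left(X + p{\left(\frac{1}{6 + G{\left(-3 \right)}} \right)}\right)^{2} = \left(-60 - \left(2 - \frac{1}{6 + \frac{4}{-3}}\right)\right)^{2} = \left(-60 - \left(2 - \frac{1}{6 + 4 \left(- \frac{1}{3}\right)}\right)\right)^{2} = \left(-60 - \left(2 - \frac{1}{6 - \frac{4}{3}}\right)\right)^{2} = \left(-60 - \left(2 - \frac{1}{\frac{14}{3}}\right)\right)^{2} = \left(-60 + \left(-2 + \frac{3}{14}\right)\right)^{2} = \left(-60 - \frac{25}{14}\right)^{2} = \left(- \frac{865}{14}\right)^{2} = \frac{748225}{196}$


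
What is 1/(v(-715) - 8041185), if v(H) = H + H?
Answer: -1/8042615 ≈ -1.2434e-7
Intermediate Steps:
v(H) = 2*H
1/(v(-715) - 8041185) = 1/(2*(-715) - 8041185) = 1/(-1430 - 8041185) = 1/(-8042615) = -1/8042615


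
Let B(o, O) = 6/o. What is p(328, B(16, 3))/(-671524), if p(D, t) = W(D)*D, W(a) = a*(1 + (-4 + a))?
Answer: -8741200/167881 ≈ -52.068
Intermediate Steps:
W(a) = a*(-3 + a)
p(D, t) = D**2*(-3 + D) (p(D, t) = (D*(-3 + D))*D = D**2*(-3 + D))
p(328, B(16, 3))/(-671524) = (328**2*(-3 + 328))/(-671524) = (107584*325)*(-1/671524) = 34964800*(-1/671524) = -8741200/167881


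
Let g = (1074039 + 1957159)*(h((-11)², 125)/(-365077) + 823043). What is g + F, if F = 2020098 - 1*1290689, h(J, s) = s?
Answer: 910796663858914321/365077 ≈ 2.4948e+12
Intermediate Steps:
F = 729409 (F = 2020098 - 1290689 = 729409)
g = 910796397568464828/365077 (g = (1074039 + 1957159)*(125/(-365077) + 823043) = 3031198*(125*(-1/365077) + 823043) = 3031198*(-125/365077 + 823043) = 3031198*(300474069186/365077) = 910796397568464828/365077 ≈ 2.4948e+12)
g + F = 910796397568464828/365077 + 729409 = 910796663858914321/365077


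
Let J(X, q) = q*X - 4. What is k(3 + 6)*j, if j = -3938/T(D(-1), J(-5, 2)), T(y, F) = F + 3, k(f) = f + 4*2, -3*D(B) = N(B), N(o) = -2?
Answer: 6086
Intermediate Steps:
J(X, q) = -4 + X*q (J(X, q) = X*q - 4 = -4 + X*q)
D(B) = ⅔ (D(B) = -⅓*(-2) = ⅔)
k(f) = 8 + f (k(f) = f + 8 = 8 + f)
T(y, F) = 3 + F
j = 358 (j = -3938/(3 + (-4 - 5*2)) = -3938/(3 + (-4 - 10)) = -3938/(3 - 14) = -3938/(-11) = -3938*(-1/11) = 358)
k(3 + 6)*j = (8 + (3 + 6))*358 = (8 + 9)*358 = 17*358 = 6086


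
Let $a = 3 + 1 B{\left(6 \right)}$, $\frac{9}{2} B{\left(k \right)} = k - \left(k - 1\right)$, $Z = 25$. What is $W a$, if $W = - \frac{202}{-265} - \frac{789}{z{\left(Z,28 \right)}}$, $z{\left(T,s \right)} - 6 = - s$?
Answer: $\frac{6192341}{52470} \approx 118.02$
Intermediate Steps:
$z{\left(T,s \right)} = 6 - s$
$B{\left(k \right)} = \frac{2}{9}$ ($B{\left(k \right)} = \frac{2 \left(k - \left(k - 1\right)\right)}{9} = \frac{2 \left(k - \left(-1 + k\right)\right)}{9} = \frac{2}{9} \cdot 1 = \frac{2}{9}$)
$W = \frac{213529}{5830}$ ($W = - \frac{202}{-265} - \frac{789}{6 - 28} = \left(-202\right) \left(- \frac{1}{265}\right) - \frac{789}{6 - 28} = \frac{202}{265} - \frac{789}{-22} = \frac{202}{265} - - \frac{789}{22} = \frac{202}{265} + \frac{789}{22} = \frac{213529}{5830} \approx 36.626$)
$a = \frac{29}{9}$ ($a = 3 + 1 \cdot \frac{2}{9} = 3 + \frac{2}{9} = \frac{29}{9} \approx 3.2222$)
$W a = \frac{213529}{5830} \cdot \frac{29}{9} = \frac{6192341}{52470}$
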